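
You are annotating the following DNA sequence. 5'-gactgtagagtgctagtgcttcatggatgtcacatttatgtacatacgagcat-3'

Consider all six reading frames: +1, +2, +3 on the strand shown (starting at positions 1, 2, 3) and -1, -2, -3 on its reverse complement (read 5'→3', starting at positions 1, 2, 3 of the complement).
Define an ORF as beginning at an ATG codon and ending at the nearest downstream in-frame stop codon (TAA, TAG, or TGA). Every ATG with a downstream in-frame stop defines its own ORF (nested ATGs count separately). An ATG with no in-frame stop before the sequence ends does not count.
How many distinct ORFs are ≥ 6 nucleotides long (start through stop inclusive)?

4

Reverse complement (5'→3'): ATGCTCGTATGTACATAAATGTGACATCCATGAAGCACTAGCACTCTACAGTC
Frame +1: GAC TGT AGA GTG CTA GTG CTT CAT GGA TGT CAC ATT TAT GTA CAT ACG AGC — no ATG→stop ORF.
Frame +2: ACT GTA GAG TGC TAG TGC TTC ATG GAT GTC ACA TTT ATG TAC ATA CGA GCA — no ATG→stop ORF.
Frame +3: CTG TAG AGT GCT AGT GCT TCA TGG ATG TCA CAT TTA TGT ACA TAC GAG CAT — no ATG→stop ORF.
Frame -1: ATG CTC GTA TGT ACA TAA ATG TGA CAT CCA TGA AGC ACT AGC ACT CTA CAG — ATG at 1, stop TAA at 16 → 18 nt; ATG at 19, stop TGA at 22 → 6 nt.
Frame -2: TGC TCG TAT GTA CAT AAA TGT GAC ATC CAT GAA GCA CTA GCA CTC TAC AGT — no ATG→stop ORF.
Frame -3: GCT CGT ATG TAC ATA AAT GTG ACA TCC ATG AAG CAC TAG CAC TCT ACA GTC — ATG at 9, stop TAG at 39 → 33 nt; ATG at 30, stop TAG at 39 → 12 nt.
ORFs ≥ 6 nucleotides: frame -1 1–18 (18 nucleotides), frame -1 19–24 (6 nucleotides), frame -3 9–41 (33 nucleotides), frame -3 30–41 (12 nucleotides). Count = 4.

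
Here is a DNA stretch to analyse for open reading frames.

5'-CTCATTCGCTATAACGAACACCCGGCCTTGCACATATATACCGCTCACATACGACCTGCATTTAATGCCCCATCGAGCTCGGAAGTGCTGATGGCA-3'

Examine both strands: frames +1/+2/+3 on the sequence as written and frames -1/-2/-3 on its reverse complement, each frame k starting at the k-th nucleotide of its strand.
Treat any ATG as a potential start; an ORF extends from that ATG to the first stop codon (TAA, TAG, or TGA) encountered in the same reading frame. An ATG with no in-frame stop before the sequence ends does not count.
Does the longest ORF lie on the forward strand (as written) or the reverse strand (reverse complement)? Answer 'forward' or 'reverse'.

reverse

Reverse complement (5'→3'): TGCCATCAGCACTTCCGAGCTCGATGGGGCATTAAATGCAGGTCGTATGTGAGCGGTATATATGTGCAAGGCCGGGTGTTCGTTATAGCGAATGAG
Frame +1: CTC ATT CGC TAT AAC GAA CAC CCG GCC TTG CAC ATA TAT ACC GCT CAC ATA CGA CCT GCA TTT AAT GCC CCA TCG AGC TCG GAA GTG CTG ATG GCA — no ATG→stop ORF.
Frame +2: TCA TTC GCT ATA ACG AAC ACC CGG CCT TGC ACA TAT ATA CCG CTC ACA TAC GAC CTG CAT TTA ATG CCC CAT CGA GCT CGG AAG TGC TGA TGG — ATG at 65, stop TGA at 89 → 27 nt.
Frame +3: CAT TCG CTA TAA CGA ACA CCC GGC CTT GCA CAT ATA TAC CGC TCA CAT ACG ACC TGC ATT TAA TGC CCC ATC GAG CTC GGA AGT GCT GAT GGC — no ATG→stop ORF.
Frame -1: TGC CAT CAG CAC TTC CGA GCT CGA TGG GGC ATT AAA TGC AGG TCG TAT GTG AGC GGT ATA TAT GTG CAA GGC CGG GTG TTC GTT ATA GCG AAT GAG — no ATG→stop ORF.
Frame -2: GCC ATC AGC ACT TCC GAG CTC GAT GGG GCA TTA AAT GCA GGT CGT ATG TGA GCG GTA TAT ATG TGC AAG GCC GGG TGT TCG TTA TAG CGA ATG — ATG at 47, stop TGA at 50 → 6 nt; ATG at 62, stop TAG at 86 → 27 nt.
Frame -3: CCA TCA GCA CTT CCG AGC TCG ATG GGG CAT TAA ATG CAG GTC GTA TGT GAG CGG TAT ATA TGT GCA AGG CCG GGT GTT CGT TAT AGC GAA TGA — ATG at 24, stop TAA at 33 → 12 nt; ATG at 36, stop TGA at 93 → 60 nt.
Forward-strand max 27 nt; reverse-strand max 60 nt. The reverse strand has the longer ORF.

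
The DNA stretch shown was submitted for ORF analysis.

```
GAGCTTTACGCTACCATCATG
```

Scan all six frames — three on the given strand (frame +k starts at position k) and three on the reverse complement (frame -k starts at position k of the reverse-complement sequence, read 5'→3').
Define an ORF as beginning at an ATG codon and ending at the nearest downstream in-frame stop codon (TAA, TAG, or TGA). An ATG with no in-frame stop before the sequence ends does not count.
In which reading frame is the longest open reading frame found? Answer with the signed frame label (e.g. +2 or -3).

-2

Reverse complement (5'→3'): CATGATGGTAGCGTAAAGCTC
Frame +1: GAG CTT TAC GCT ACC ATC ATG — no ATG→stop ORF.
Frame +2: AGC TTT ACG CTA CCA TCA — no ATG→stop ORF.
Frame +3: GCT TTA CGC TAC CAT CAT — no ATG→stop ORF.
Frame -1: CAT GAT GGT AGC GTA AAG CTC — no ATG→stop ORF.
Frame -2: ATG ATG GTA GCG TAA AGC — ATG at 2, stop TAA at 14 → 15 nt; ATG at 5, stop TAA at 14 → 12 nt.
Frame -3: TGA TGG TAG CGT AAA GCT — no ATG→stop ORF.
Longest ORF is 15 nt in frame -2 (positions 2–16).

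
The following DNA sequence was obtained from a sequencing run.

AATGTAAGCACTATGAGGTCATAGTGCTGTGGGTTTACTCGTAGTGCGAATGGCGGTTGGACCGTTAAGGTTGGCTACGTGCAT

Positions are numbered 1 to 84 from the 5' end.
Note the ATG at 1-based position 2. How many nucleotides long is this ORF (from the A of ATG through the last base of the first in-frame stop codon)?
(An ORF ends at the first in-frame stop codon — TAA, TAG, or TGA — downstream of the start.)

Codons from position 2: ATG (2–4), TAA (5–7).
TAA is the first in-frame stop; ORF spans 2–7, 6 nucleotides.

6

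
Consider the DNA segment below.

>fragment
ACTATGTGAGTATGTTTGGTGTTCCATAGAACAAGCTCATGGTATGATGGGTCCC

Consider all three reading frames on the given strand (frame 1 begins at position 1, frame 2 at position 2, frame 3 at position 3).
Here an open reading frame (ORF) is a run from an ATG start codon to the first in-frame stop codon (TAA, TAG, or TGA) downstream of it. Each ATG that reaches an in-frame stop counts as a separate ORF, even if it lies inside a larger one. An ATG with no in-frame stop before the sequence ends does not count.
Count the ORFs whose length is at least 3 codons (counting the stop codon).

2

Frame 1: ACT ATG TGA GTA TGT TTG GTG TTC CAT AGA ACA AGC TCA TGG TAT GAT GGG TCC — ATG at 4, stop TGA at 7 → 6 nt.
Frame 2: CTA TGT GAG TAT GTT TGG TGT TCC ATA GAA CAA GCT CAT GGT ATG ATG GGT CCC — no ATG→stop ORF.
Frame 3: TAT GTG AGT ATG TTT GGT GTT CCA TAG AAC AAG CTC ATG GTA TGA TGG GTC — ATG at 12, stop TAG at 27 → 18 nt; ATG at 39, stop TGA at 45 → 9 nt.
ORFs ≥ 3 codons: frame 3 12–29 (6 codons), frame 3 39–47 (3 codons). Count = 2.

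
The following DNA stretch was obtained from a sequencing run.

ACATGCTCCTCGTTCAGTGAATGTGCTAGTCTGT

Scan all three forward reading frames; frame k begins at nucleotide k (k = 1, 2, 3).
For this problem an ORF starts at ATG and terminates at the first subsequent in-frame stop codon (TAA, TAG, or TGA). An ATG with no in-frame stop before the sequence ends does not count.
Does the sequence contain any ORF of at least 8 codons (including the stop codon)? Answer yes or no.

Frame 1: ACA TGC TCC TCG TTC AGT GAA TGT GCT AGT CTG — no ATG→stop ORF.
Frame 2: CAT GCT CCT CGT TCA GTG AAT GTG CTA GTC TGT — no ATG→stop ORF.
Frame 3: ATG CTC CTC GTT CAG TGA ATG TGC TAG TCT — ATG at 3, stop TGA at 18 → 18 nt; ATG at 21, stop TAG at 27 → 9 nt.
Largest ORF found is 6 codons < 8, so no.

no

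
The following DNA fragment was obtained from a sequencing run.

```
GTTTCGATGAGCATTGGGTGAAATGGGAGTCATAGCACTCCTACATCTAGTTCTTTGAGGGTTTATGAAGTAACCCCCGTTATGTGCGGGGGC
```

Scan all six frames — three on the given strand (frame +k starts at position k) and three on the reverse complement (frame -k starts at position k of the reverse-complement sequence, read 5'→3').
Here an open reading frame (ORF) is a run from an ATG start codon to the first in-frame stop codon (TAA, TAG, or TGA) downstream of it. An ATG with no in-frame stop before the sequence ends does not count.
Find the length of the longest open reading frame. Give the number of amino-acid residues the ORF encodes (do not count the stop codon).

Reverse complement (5'→3'): GCCCCCGCACATAACGGGGGTTACTTCATAAACCCTCAAAGAACTAGATGTAGGAGTGCTATGACTCCCATTTCACCCAATGCTCATCGAAAC
Frame +1: GTT TCG ATG AGC ATT GGG TGA AAT GGG AGT CAT AGC ACT CCT ACA TCT AGT TCT TTG AGG GTT TAT GAA GTA ACC CCC GTT ATG TGC GGG GGC — ATG at 7, stop TGA at 19 → 15 nt.
Frame +2: TTT CGA TGA GCA TTG GGT GAA ATG GGA GTC ATA GCA CTC CTA CAT CTA GTT CTT TGA GGG TTT ATG AAG TAA CCC CCG TTA TGT GCG GGG — ATG at 23, stop TGA at 56 → 36 nt; ATG at 65, stop TAA at 71 → 9 nt.
Frame +3: TTC GAT GAG CAT TGG GTG AAA TGG GAG TCA TAG CAC TCC TAC ATC TAG TTC TTT GAG GGT TTA TGA AGT AAC CCC CGT TAT GTG CGG GGG — no ATG→stop ORF.
Frame -1: GCC CCC GCA CAT AAC GGG GGT TAC TTC ATA AAC CCT CAA AGA ACT AGA TGT AGG AGT GCT ATG ACT CCC ATT TCA CCC AAT GCT CAT CGA AAC — no ATG→stop ORF.
Frame -2: CCC CCG CAC ATA ACG GGG GTT ACT TCA TAA ACC CTC AAA GAA CTA GAT GTA GGA GTG CTA TGA CTC CCA TTT CAC CCA ATG CTC ATC GAA — no ATG→stop ORF.
Frame -3: CCC CGC ACA TAA CGG GGG TTA CTT CAT AAA CCC TCA AAG AAC TAG ATG TAG GAG TGC TAT GAC TCC CAT TTC ACC CAA TGC TCA TCG AAA — ATG at 48, stop TAG at 51 → 6 nt.
Longest: frame +2, positions 23–58, 36 nt = 12 codons = 11 aa. → 11 amino acids.

11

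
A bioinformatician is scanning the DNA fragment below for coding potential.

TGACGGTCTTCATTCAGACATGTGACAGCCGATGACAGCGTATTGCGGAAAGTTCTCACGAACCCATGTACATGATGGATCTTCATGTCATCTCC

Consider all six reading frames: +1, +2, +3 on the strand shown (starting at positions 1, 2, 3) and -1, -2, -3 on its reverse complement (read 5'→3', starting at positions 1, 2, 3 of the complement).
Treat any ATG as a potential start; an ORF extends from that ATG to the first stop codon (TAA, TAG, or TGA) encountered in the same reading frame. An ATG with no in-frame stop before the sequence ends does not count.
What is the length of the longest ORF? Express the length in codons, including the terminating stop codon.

6

Reverse complement (5'→3'): GGAGATGACATGAAGATCCATCATGTACATGGGTTCGTGAGAACTTTCCGCAATACGCTGTCATCGGCTGTCACATGTCTGAATGAAGACCGTCA
Frame +1: TGA CGG TCT TCA TTC AGA CAT GTG ACA GCC GAT GAC AGC GTA TTG CGG AAA GTT CTC ACG AAC CCA TGT ACA TGA TGG ATC TTC ATG TCA TCT — no ATG→stop ORF.
Frame +2: GAC GGT CTT CAT TCA GAC ATG TGA CAG CCG ATG ACA GCG TAT TGC GGA AAG TTC TCA CGA ACC CAT GTA CAT GAT GGA TCT TCA TGT CAT CTC — ATG at 20, stop TGA at 23 → 6 nt.
Frame +3: ACG GTC TTC ATT CAG ACA TGT GAC AGC CGA TGA CAG CGT ATT GCG GAA AGT TCT CAC GAA CCC ATG TAC ATG ATG GAT CTT CAT GTC ATC TCC — no ATG→stop ORF.
Frame -1: GGA GAT GAC ATG AAG ATC CAT CAT GTA CAT GGG TTC GTG AGA ACT TTC CGC AAT ACG CTG TCA TCG GCT GTC ACA TGT CTG AAT GAA GAC CGT — no ATG→stop ORF.
Frame -2: GAG ATG ACA TGA AGA TCC ATC ATG TAC ATG GGT TCG TGA GAA CTT TCC GCA ATA CGC TGT CAT CGG CTG TCA CAT GTC TGA ATG AAG ACC GTC — ATG at 5, stop TGA at 11 → 9 nt; ATG at 23, stop TGA at 38 → 18 nt; ATG at 29, stop TGA at 38 → 12 nt.
Frame -3: AGA TGA CAT GAA GAT CCA TCA TGT ACA TGG GTT CGT GAG AAC TTT CCG CAA TAC GCT GTC ATC GGC TGT CAC ATG TCT GAA TGA AGA CCG TCA — ATG at 75, stop TGA at 84 → 12 nt.
Longest: frame -2, positions 23–40, 18 nt = 6 codons = 5 aa. → 6 codons.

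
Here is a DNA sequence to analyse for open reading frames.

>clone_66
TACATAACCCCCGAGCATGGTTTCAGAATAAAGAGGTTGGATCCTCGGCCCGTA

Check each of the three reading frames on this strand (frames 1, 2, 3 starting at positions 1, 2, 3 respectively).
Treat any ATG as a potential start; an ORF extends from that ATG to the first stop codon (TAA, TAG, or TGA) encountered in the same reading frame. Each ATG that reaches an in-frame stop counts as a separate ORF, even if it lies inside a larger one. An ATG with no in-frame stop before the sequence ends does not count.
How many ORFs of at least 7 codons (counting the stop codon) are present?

Frame 1: TAC ATA ACC CCC GAG CAT GGT TTC AGA ATA AAG AGG TTG GAT CCT CGG CCC GTA — no ATG→stop ORF.
Frame 2: ACA TAA CCC CCG AGC ATG GTT TCA GAA TAA AGA GGT TGG ATC CTC GGC CCG — ATG at 17, stop TAA at 29 → 15 nt.
Frame 3: CAT AAC CCC CGA GCA TGG TTT CAG AAT AAA GAG GTT GGA TCC TCG GCC CGT — no ATG→stop ORF.
No ORF reaches 7 codons. Count = 0.

0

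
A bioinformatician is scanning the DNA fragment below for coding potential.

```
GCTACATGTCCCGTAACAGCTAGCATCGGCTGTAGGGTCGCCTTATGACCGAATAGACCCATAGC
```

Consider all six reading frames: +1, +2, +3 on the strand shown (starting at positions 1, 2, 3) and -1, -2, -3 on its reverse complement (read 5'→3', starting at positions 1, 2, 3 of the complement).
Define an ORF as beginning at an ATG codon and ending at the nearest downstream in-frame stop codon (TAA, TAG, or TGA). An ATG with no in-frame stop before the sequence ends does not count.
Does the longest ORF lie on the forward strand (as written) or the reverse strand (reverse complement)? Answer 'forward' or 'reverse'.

forward

Reverse complement (5'→3'): GCTATGGGTCTATTCGGTCATAAGGCGACCCTACAGCCGATGCTAGCTGTTACGGGACATGTAGC
Frame +1: GCT ACA TGT CCC GTA ACA GCT AGC ATC GGC TGT AGG GTC GCC TTA TGA CCG AAT AGA CCC ATA — no ATG→stop ORF.
Frame +2: CTA CAT GTC CCG TAA CAG CTA GCA TCG GCT GTA GGG TCG CCT TAT GAC CGA ATA GAC CCA TAG — no ATG→stop ORF.
Frame +3: TAC ATG TCC CGT AAC AGC TAG CAT CGG CTG TAG GGT CGC CTT ATG ACC GAA TAG ACC CAT AGC — ATG at 6, stop TAG at 21 → 18 nt; ATG at 45, stop TAG at 54 → 12 nt.
Frame -1: GCT ATG GGT CTA TTC GGT CAT AAG GCG ACC CTA CAG CCG ATG CTA GCT GTT ACG GGA CAT GTA — no ATG→stop ORF.
Frame -2: CTA TGG GTC TAT TCG GTC ATA AGG CGA CCC TAC AGC CGA TGC TAG CTG TTA CGG GAC ATG TAG — ATG at 59, stop TAG at 62 → 6 nt.
Frame -3: TAT GGG TCT ATT CGG TCA TAA GGC GAC CCT ACA GCC GAT GCT AGC TGT TAC GGG ACA TGT AGC — no ATG→stop ORF.
Forward-strand max 18 nt; reverse-strand max 6 nt. The forward strand has the longer ORF.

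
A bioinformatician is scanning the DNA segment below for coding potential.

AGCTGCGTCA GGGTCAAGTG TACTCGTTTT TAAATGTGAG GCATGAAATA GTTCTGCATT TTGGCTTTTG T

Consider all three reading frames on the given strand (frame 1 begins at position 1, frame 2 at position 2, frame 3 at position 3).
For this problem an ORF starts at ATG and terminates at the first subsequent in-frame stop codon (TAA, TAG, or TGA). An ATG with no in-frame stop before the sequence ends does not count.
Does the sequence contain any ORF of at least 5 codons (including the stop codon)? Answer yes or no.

no

Frame 1: AGC TGC GTC AGG GTC AAG TGT ACT CGT TTT TAA ATG TGA GGC ATG AAA TAG TTC TGC ATT TTG GCT TTT — ATG at 34, stop TGA at 37 → 6 nt; ATG at 43, stop TAG at 49 → 9 nt.
Frame 2: GCT GCG TCA GGG TCA AGT GTA CTC GTT TTT AAA TGT GAG GCA TGA AAT AGT TCT GCA TTT TGG CTT TTG — no ATG→stop ORF.
Frame 3: CTG CGT CAG GGT CAA GTG TAC TCG TTT TTA AAT GTG AGG CAT GAA ATA GTT CTG CAT TTT GGC TTT TGT — no ATG→stop ORF.
Largest ORF found is 3 codons < 5, so no.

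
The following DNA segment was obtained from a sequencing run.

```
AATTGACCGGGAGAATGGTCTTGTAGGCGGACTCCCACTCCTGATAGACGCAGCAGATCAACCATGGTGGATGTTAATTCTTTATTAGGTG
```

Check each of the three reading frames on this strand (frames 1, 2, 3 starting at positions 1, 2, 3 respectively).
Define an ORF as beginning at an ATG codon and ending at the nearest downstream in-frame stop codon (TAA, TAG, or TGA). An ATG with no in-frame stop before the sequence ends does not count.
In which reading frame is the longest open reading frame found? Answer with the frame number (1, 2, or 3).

2

Frame 1: AAT TGA CCG GGA GAA TGG TCT TGT AGG CGG ACT CCC ACT CCT GAT AGA CGC AGC AGA TCA ACC ATG GTG GAT GTT AAT TCT TTA TTA GGT — no ATG→stop ORF.
Frame 2: ATT GAC CGG GAG AAT GGT CTT GTA GGC GGA CTC CCA CTC CTG ATA GAC GCA GCA GAT CAA CCA TGG TGG ATG TTA ATT CTT TAT TAG GTG — ATG at 71, stop TAG at 86 → 18 nt.
Frame 3: TTG ACC GGG AGA ATG GTC TTG TAG GCG GAC TCC CAC TCC TGA TAG ACG CAG CAG ATC AAC CAT GGT GGA TGT TAA TTC TTT ATT AGG — ATG at 15, stop TAG at 24 → 12 nt.
Longest ORF is 18 nt in frame 2 (positions 71–88).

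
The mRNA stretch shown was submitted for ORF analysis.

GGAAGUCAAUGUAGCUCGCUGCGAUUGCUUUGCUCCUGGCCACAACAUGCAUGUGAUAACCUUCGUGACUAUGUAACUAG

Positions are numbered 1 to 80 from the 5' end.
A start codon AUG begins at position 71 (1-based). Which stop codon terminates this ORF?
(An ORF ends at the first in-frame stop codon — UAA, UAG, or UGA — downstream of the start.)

Codons from position 71: AUG (71–73), UAA (74–76).
The first in-frame stop codon is UAA.

UAA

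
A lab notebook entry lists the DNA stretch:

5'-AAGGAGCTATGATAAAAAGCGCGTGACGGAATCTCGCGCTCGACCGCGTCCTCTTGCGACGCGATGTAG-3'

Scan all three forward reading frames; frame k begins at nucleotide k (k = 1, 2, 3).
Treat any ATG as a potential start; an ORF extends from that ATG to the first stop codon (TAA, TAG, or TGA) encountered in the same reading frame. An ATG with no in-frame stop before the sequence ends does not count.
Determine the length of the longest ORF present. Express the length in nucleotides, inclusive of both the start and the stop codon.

Frame 1: AAG GAG CTA TGA TAA AAA GCG CGT GAC GGA ATC TCG CGC TCG ACC GCG TCC TCT TGC GAC GCG ATG TAG — ATG at 64, stop TAG at 67 → 6 nt.
Frame 2: AGG AGC TAT GAT AAA AAG CGC GTG ACG GAA TCT CGC GCT CGA CCG CGT CCT CTT GCG ACG CGA TGT — no ATG→stop ORF.
Frame 3: GGA GCT ATG ATA AAA AGC GCG TGA CGG AAT CTC GCG CTC GAC CGC GTC CTC TTG CGA CGC GAT GTA — ATG at 9, stop TGA at 24 → 18 nt.
Longest: frame 3, positions 9–26, 18 nt = 6 codons = 5 aa. → 18 nucleotides.

18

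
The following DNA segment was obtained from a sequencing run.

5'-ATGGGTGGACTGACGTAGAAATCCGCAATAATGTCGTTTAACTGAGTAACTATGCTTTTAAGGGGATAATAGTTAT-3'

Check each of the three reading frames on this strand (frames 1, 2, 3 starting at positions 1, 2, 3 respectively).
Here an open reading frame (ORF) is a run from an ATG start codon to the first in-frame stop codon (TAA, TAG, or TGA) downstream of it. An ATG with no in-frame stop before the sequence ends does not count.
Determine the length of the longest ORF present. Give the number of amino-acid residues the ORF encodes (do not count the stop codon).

5

Frame 1: ATG GGT GGA CTG ACG TAG AAA TCC GCA ATA ATG TCG TTT AAC TGA GTA ACT ATG CTT TTA AGG GGA TAA TAG TTA — ATG at 1, stop TAG at 16 → 18 nt; ATG at 31, stop TGA at 43 → 15 nt; ATG at 52, stop TAA at 67 → 18 nt.
Frame 2: TGG GTG GAC TGA CGT AGA AAT CCG CAA TAA TGT CGT TTA ACT GAG TAA CTA TGC TTT TAA GGG GAT AAT AGT TAT — no ATG→stop ORF.
Frame 3: GGG TGG ACT GAC GTA GAA ATC CGC AAT AAT GTC GTT TAA CTG AGT AAC TAT GCT TTT AAG GGG ATA ATA GTT — no ATG→stop ORF.
Longest: frame 1, positions 1–18, 18 nt = 6 codons = 5 aa. → 5 amino acids.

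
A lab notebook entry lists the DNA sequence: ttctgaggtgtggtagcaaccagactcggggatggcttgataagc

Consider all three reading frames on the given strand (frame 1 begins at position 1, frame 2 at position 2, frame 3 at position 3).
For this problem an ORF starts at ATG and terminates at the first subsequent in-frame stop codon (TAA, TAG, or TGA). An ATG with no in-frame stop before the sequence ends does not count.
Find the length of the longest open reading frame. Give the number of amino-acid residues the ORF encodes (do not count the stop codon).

2

Frame 1: TTC TGA GGT GTG GTA GCA ACC AGA CTC GGG GAT GGC TTG ATA AGC — no ATG→stop ORF.
Frame 2: TCT GAG GTG TGG TAG CAA CCA GAC TCG GGG ATG GCT TGA TAA — ATG at 32, stop TGA at 38 → 9 nt.
Frame 3: CTG AGG TGT GGT AGC AAC CAG ACT CGG GGA TGG CTT GAT AAG — no ATG→stop ORF.
Longest: frame 2, positions 32–40, 9 nt = 3 codons = 2 aa. → 2 amino acids.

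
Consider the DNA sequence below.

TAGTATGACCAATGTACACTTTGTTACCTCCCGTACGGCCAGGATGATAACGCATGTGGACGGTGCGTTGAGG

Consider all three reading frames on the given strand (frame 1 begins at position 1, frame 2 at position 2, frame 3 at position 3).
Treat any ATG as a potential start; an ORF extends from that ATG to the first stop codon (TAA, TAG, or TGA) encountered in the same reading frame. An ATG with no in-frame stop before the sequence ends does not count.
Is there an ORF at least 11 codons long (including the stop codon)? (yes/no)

yes

Frame 1: TAG TAT GAC CAA TGT ACA CTT TGT TAC CTC CCG TAC GGC CAG GAT GAT AAC GCA TGT GGA CGG TGC GTT GAG — no ATG→stop ORF.
Frame 2: AGT ATG ACC AAT GTA CAC TTT GTT ACC TCC CGT ACG GCC AGG ATG ATA ACG CAT GTG GAC GGT GCG TTG AGG — no ATG→stop ORF.
Frame 3: GTA TGA CCA ATG TAC ACT TTG TTA CCT CCC GTA CGG CCA GGA TGA TAA CGC ATG TGG ACG GTG CGT TGA — ATG at 12, stop TGA at 45 → 36 nt; ATG at 54, stop TGA at 69 → 18 nt.
Frame 3 has an ORF of 12 codons (positions 12–47) ≥ 11, so yes.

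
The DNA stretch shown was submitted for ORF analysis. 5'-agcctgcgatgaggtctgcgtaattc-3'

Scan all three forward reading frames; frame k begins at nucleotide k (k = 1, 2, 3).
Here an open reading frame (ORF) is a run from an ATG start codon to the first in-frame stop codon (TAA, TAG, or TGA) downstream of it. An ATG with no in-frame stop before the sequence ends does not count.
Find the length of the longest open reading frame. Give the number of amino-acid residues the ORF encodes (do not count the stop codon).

Frame 1: AGC CTG CGA TGA GGT CTG CGT AAT — no ATG→stop ORF.
Frame 2: GCC TGC GAT GAG GTC TGC GTA ATT — no ATG→stop ORF.
Frame 3: CCT GCG ATG AGG TCT GCG TAA TTC — ATG at 9, stop TAA at 21 → 15 nt.
Longest: frame 3, positions 9–23, 15 nt = 5 codons = 4 aa. → 4 amino acids.

4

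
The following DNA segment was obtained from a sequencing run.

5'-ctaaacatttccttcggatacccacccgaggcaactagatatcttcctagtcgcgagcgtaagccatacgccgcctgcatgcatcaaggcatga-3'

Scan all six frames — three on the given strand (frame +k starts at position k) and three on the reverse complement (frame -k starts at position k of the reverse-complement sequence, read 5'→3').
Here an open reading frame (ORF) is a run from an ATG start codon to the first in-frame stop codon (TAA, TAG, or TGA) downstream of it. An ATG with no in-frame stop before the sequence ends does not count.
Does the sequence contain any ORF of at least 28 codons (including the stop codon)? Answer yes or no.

Reverse complement (5'→3'): TCATGCCTTGATGCATGCAGGCGGCGTATGGCTTACGCTCGCGACTAGGAAGATATCTAGTTGCCTCGGGTGGGTATCCGAAGGAAATGTTTAG
Frame +1: CTA AAC ATT TCC TTC GGA TAC CCA CCC GAG GCA ACT AGA TAT CTT CCT AGT CGC GAG CGT AAG CCA TAC GCC GCC TGC ATG CAT CAA GGC ATG — no ATG→stop ORF.
Frame +2: TAA ACA TTT CCT TCG GAT ACC CAC CCG AGG CAA CTA GAT ATC TTC CTA GTC GCG AGC GTA AGC CAT ACG CCG CCT GCA TGC ATC AAG GCA TGA — no ATG→stop ORF.
Frame +3: AAA CAT TTC CTT CGG ATA CCC ACC CGA GGC AAC TAG ATA TCT TCC TAG TCG CGA GCG TAA GCC ATA CGC CGC CTG CAT GCA TCA AGG CAT — no ATG→stop ORF.
Frame -1: TCA TGC CTT GAT GCA TGC AGG CGG CGT ATG GCT TAC GCT CGC GAC TAG GAA GAT ATC TAG TTG CCT CGG GTG GGT ATC CGA AGG AAA TGT TTA — ATG at 28, stop TAG at 46 → 21 nt.
Frame -2: CAT GCC TTG ATG CAT GCA GGC GGC GTA TGG CTT ACG CTC GCG ACT AGG AAG ATA TCT AGT TGC CTC GGG TGG GTA TCC GAA GGA AAT GTT TAG — ATG at 11, stop TAG at 92 → 84 nt.
Frame -3: ATG CCT TGA TGC ATG CAG GCG GCG TAT GGC TTA CGC TCG CGA CTA GGA AGA TAT CTA GTT GCC TCG GGT GGG TAT CCG AAG GAA ATG TTT — ATG at 3, stop TGA at 9 → 9 nt.
Frame -2 has an ORF of 28 codons (positions 11–94) ≥ 28, so yes.

yes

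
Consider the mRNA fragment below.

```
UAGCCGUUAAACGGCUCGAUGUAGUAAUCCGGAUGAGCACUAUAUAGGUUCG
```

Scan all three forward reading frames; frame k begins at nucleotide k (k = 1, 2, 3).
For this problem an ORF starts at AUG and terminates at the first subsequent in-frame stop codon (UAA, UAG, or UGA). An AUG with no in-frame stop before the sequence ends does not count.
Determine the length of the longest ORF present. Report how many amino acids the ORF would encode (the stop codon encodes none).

Frame 1: UAG CCG UUA AAC GGC UCG AUG UAG UAA UCC GGA UGA GCA CUA UAU AGG UUC — AUG at 19, stop UAG at 22 → 6 nt.
Frame 2: AGC CGU UAA ACG GCU CGA UGU AGU AAU CCG GAU GAG CAC UAU AUA GGU UCG — no AUG→stop ORF.
Frame 3: GCC GUU AAA CGG CUC GAU GUA GUA AUC CGG AUG AGC ACU AUA UAG GUU — AUG at 33, stop UAG at 45 → 15 nt.
Longest: frame 3, positions 33–47, 15 nt = 5 codons = 4 aa. → 4 amino acids.

4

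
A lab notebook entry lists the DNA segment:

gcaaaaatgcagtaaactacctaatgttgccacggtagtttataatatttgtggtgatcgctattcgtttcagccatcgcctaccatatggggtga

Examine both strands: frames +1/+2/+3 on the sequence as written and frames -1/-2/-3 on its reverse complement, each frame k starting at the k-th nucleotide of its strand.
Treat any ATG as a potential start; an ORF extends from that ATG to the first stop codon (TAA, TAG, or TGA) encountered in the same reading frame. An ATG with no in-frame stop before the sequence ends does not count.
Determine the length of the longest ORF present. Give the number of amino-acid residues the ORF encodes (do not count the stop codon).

18

Reverse complement (5'→3'): TCACCCCATATGGTAGGCGATGGCTGAAACGAATAGCGATCACCACAAATATTATAAACTACCGTGGCAACATTAGGTAGTTTACTGCATTTTTGC
Frame +1: GCA AAA ATG CAG TAA ACT ACC TAA TGT TGC CAC GGT AGT TTA TAA TAT TTG TGG TGA TCG CTA TTC GTT TCA GCC ATC GCC TAC CAT ATG GGG TGA — ATG at 7, stop TAA at 13 → 9 nt; ATG at 88, stop TGA at 94 → 9 nt.
Frame +2: CAA AAA TGC AGT AAA CTA CCT AAT GTT GCC ACG GTA GTT TAT AAT ATT TGT GGT GAT CGC TAT TCG TTT CAG CCA TCG CCT ACC ATA TGG GGT — no ATG→stop ORF.
Frame +3: AAA AAT GCA GTA AAC TAC CTA ATG TTG CCA CGG TAG TTT ATA ATA TTT GTG GTG ATC GCT ATT CGT TTC AGC CAT CGC CTA CCA TAT GGG GTG — ATG at 24, stop TAG at 36 → 15 nt.
Frame -1: TCA CCC CAT ATG GTA GGC GAT GGC TGA AAC GAA TAG CGA TCA CCA CAA ATA TTA TAA ACT ACC GTG GCA ACA TTA GGT AGT TTA CTG CAT TTT TGC — ATG at 10, stop TGA at 25 → 18 nt.
Frame -2: CAC CCC ATA TGG TAG GCG ATG GCT GAA ACG AAT AGC GAT CAC CAC AAA TAT TAT AAA CTA CCG TGG CAA CAT TAG GTA GTT TAC TGC ATT TTT — ATG at 20, stop TAG at 74 → 57 nt.
Frame -3: ACC CCA TAT GGT AGG CGA TGG CTG AAA CGA ATA GCG ATC ACC ACA AAT ATT ATA AAC TAC CGT GGC AAC ATT AGG TAG TTT ACT GCA TTT TTG — no ATG→stop ORF.
Longest: frame -2, positions 20–76, 57 nt = 19 codons = 18 aa. → 18 amino acids.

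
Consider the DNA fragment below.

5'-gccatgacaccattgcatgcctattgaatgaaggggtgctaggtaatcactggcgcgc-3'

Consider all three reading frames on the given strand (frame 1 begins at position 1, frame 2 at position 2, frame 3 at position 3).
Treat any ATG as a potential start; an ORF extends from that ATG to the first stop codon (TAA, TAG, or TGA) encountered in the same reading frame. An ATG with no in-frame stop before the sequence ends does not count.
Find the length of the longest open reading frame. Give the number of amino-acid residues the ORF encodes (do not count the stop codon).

7

Frame 1: GCC ATG ACA CCA TTG CAT GCC TAT TGA ATG AAG GGG TGC TAG GTA ATC ACT GGC GCG — ATG at 4, stop TGA at 25 → 24 nt; ATG at 28, stop TAG at 40 → 15 nt.
Frame 2: CCA TGA CAC CAT TGC ATG CCT ATT GAA TGA AGG GGT GCT AGG TAA TCA CTG GCG CGC — ATG at 17, stop TGA at 29 → 15 nt.
Frame 3: CAT GAC ACC ATT GCA TGC CTA TTG AAT GAA GGG GTG CTA GGT AAT CAC TGG CGC — no ATG→stop ORF.
Longest: frame 1, positions 4–27, 24 nt = 8 codons = 7 aa. → 7 amino acids.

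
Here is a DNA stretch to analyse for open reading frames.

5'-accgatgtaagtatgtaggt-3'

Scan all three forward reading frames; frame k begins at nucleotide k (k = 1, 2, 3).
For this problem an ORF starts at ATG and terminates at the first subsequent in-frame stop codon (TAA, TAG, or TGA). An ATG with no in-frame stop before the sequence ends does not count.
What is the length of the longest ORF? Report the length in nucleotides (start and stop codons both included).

Frame 1: ACC GAT GTA AGT ATG TAG — ATG at 13, stop TAG at 16 → 6 nt.
Frame 2: CCG ATG TAA GTA TGT AGG — ATG at 5, stop TAA at 8 → 6 nt.
Frame 3: CGA TGT AAG TAT GTA GGT — no ATG→stop ORF.
Longest: frame 1, positions 13–18, 6 nt = 2 codons = 1 aa. → 6 nucleotides.

6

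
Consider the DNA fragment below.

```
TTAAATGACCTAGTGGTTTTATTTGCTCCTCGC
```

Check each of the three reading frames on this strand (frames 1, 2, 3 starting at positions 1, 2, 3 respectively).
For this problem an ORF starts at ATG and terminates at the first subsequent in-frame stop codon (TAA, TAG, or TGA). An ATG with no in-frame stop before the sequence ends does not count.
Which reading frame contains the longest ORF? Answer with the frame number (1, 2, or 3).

Frame 1: TTA AAT GAC CTA GTG GTT TTA TTT GCT CCT CGC — no ATG→stop ORF.
Frame 2: TAA ATG ACC TAG TGG TTT TAT TTG CTC CTC — ATG at 5, stop TAG at 11 → 9 nt.
Frame 3: AAA TGA CCT AGT GGT TTT ATT TGC TCC TCG — no ATG→stop ORF.
Longest ORF is 9 nt in frame 2 (positions 5–13).

2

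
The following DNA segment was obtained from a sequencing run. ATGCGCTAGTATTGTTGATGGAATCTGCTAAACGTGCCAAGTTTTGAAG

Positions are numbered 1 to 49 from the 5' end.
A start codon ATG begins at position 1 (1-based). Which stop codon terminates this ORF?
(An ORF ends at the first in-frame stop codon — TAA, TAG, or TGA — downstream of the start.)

Codons from position 1: ATG (1–3), CGC (4–6), TAG (7–9).
The first in-frame stop codon is TAG.

TAG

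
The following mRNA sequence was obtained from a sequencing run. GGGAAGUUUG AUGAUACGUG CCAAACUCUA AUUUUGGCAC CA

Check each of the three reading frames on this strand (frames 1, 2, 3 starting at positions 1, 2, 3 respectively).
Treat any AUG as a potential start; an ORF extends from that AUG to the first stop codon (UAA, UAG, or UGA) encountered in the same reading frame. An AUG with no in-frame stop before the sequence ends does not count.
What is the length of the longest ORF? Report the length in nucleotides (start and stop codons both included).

Frame 1: GGG AAG UUU GAU GAU ACG UGC CAA ACU CUA AUU UUG GCA CCA — no AUG→stop ORF.
Frame 2: GGA AGU UUG AUG AUA CGU GCC AAA CUC UAA UUU UGG CAC — AUG at 11, stop UAA at 29 → 21 nt.
Frame 3: GAA GUU UGA UGA UAC GUG CCA AAC UCU AAU UUU GGC ACC — no AUG→stop ORF.
Longest: frame 2, positions 11–31, 21 nt = 7 codons = 6 aa. → 21 nucleotides.

21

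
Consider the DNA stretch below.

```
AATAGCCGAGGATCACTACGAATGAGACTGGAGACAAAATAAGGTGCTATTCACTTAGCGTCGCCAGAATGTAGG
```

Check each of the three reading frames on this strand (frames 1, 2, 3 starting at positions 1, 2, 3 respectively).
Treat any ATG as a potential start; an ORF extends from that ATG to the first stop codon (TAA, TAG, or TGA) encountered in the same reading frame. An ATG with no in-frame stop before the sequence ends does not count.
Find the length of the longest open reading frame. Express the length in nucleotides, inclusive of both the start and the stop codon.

21

Frame 1: AAT AGC CGA GGA TCA CTA CGA ATG AGA CTG GAG ACA AAA TAA GGT GCT ATT CAC TTA GCG TCG CCA GAA TGT AGG — ATG at 22, stop TAA at 40 → 21 nt.
Frame 2: ATA GCC GAG GAT CAC TAC GAA TGA GAC TGG AGA CAA AAT AAG GTG CTA TTC ACT TAG CGT CGC CAG AAT GTA — no ATG→stop ORF.
Frame 3: TAG CCG AGG ATC ACT ACG AAT GAG ACT GGA GAC AAA ATA AGG TGC TAT TCA CTT AGC GTC GCC AGA ATG TAG — ATG at 69, stop TAG at 72 → 6 nt.
Longest: frame 1, positions 22–42, 21 nt = 7 codons = 6 aa. → 21 nucleotides.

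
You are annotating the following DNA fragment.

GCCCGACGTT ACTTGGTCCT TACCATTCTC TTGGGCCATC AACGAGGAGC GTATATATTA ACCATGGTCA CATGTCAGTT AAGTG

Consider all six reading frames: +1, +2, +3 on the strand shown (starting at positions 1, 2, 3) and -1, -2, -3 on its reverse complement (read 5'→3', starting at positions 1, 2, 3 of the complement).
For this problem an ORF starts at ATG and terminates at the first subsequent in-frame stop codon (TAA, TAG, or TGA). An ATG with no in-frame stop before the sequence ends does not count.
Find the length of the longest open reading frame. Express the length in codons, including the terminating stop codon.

Reverse complement (5'→3'): CACTTAACTGACATGTGACCATGGTTAATATATACGCTCCTCGTTGATGGCCCAAGAGAATGGTAAGGACCAAGTAACGTCGGGC
Frame +1: GCC CGA CGT TAC TTG GTC CTT ACC ATT CTC TTG GGC CAT CAA CGA GGA GCG TAT ATA TTA ACC ATG GTC ACA TGT CAG TTA AGT — no ATG→stop ORF.
Frame +2: CCC GAC GTT ACT TGG TCC TTA CCA TTC TCT TGG GCC ATC AAC GAG GAG CGT ATA TAT TAA CCA TGG TCA CAT GTC AGT TAA GTG — no ATG→stop ORF.
Frame +3: CCG ACG TTA CTT GGT CCT TAC CAT TCT CTT GGG CCA TCA ACG AGG AGC GTA TAT ATT AAC CAT GGT CAC ATG TCA GTT AAG — no ATG→stop ORF.
Frame -1: CAC TTA ACT GAC ATG TGA CCA TGG TTA ATA TAT ACG CTC CTC GTT GAT GGC CCA AGA GAA TGG TAA GGA CCA AGT AAC GTC GGG — ATG at 13, stop TGA at 16 → 6 nt.
Frame -2: ACT TAA CTG ACA TGT GAC CAT GGT TAA TAT ATA CGC TCC TCG TTG ATG GCC CAA GAG AAT GGT AAG GAC CAA GTA ACG TCG GGC — no ATG→stop ORF.
Frame -3: CTT AAC TGA CAT GTG ACC ATG GTT AAT ATA TAC GCT CCT CGT TGA TGG CCC AAG AGA ATG GTA AGG ACC AAG TAA CGT CGG — ATG at 21, stop TGA at 45 → 27 nt; ATG at 60, stop TAA at 75 → 18 nt.
Longest: frame -3, positions 21–47, 27 nt = 9 codons = 8 aa. → 9 codons.

9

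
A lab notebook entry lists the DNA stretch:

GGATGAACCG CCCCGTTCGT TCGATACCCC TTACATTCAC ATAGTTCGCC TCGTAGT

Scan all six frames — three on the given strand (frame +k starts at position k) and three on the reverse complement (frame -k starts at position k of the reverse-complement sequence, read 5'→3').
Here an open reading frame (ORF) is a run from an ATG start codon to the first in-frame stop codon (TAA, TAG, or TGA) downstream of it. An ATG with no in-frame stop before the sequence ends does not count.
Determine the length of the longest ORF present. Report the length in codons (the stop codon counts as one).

14

Reverse complement (5'→3'): ACTACGAGGCGAACTATGTGAATGTAAGGGGTATCGAACGAACGGGGCGGTTCATCC
Frame +1: GGA TGA ACC GCC CCG TTC GTT CGA TAC CCC TTA CAT TCA CAT AGT TCG CCT CGT AGT — no ATG→stop ORF.
Frame +2: GAT GAA CCG CCC CGT TCG TTC GAT ACC CCT TAC ATT CAC ATA GTT CGC CTC GTA — no ATG→stop ORF.
Frame +3: ATG AAC CGC CCC GTT CGT TCG ATA CCC CTT ACA TTC ACA TAG TTC GCC TCG TAG — ATG at 3, stop TAG at 42 → 42 nt.
Frame -1: ACT ACG AGG CGA ACT ATG TGA ATG TAA GGG GTA TCG AAC GAA CGG GGC GGT TCA TCC — ATG at 16, stop TGA at 19 → 6 nt; ATG at 22, stop TAA at 25 → 6 nt.
Frame -2: CTA CGA GGC GAA CTA TGT GAA TGT AAG GGG TAT CGA ACG AAC GGG GCG GTT CAT — no ATG→stop ORF.
Frame -3: TAC GAG GCG AAC TAT GTG AAT GTA AGG GGT ATC GAA CGA ACG GGG CGG TTC ATC — no ATG→stop ORF.
Longest: frame +3, positions 3–44, 42 nt = 14 codons = 13 aa. → 14 codons.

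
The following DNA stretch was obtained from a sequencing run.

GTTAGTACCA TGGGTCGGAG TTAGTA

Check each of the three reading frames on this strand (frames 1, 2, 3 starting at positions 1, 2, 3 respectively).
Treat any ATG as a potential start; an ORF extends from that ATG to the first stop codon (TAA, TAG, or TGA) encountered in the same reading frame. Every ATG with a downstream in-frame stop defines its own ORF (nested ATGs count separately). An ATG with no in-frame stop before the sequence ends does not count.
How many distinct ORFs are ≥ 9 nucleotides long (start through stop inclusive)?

Frame 1: GTT AGT ACC ATG GGT CGG AGT TAG — ATG at 10, stop TAG at 22 → 15 nt.
Frame 2: TTA GTA CCA TGG GTC GGA GTT AGT — no ATG→stop ORF.
Frame 3: TAG TAC CAT GGG TCG GAG TTA GTA — no ATG→stop ORF.
ORFs ≥ 9 nucleotides: frame 1 10–24 (15 nucleotides). Count = 1.

1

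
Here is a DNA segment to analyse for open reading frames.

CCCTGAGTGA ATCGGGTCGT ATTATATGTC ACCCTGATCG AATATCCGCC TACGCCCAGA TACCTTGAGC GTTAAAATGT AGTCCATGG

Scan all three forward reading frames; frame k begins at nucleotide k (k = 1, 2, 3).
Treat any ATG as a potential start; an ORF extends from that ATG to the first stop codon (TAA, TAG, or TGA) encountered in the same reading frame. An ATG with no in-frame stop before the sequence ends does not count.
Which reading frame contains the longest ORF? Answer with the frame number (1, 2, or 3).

2

Frame 1: CCC TGA GTG AAT CGG GTC GTA TTA TAT GTC ACC CTG ATC GAA TAT CCG CCT ACG CCC AGA TAC CTT GAG CGT TAA AAT GTA GTC CAT — no ATG→stop ORF.
Frame 2: CCT GAG TGA ATC GGG TCG TAT TAT ATG TCA CCC TGA TCG AAT ATC CGC CTA CGC CCA GAT ACC TTG AGC GTT AAA ATG TAG TCC ATG — ATG at 26, stop TGA at 35 → 12 nt; ATG at 77, stop TAG at 80 → 6 nt.
Frame 3: CTG AGT GAA TCG GGT CGT ATT ATA TGT CAC CCT GAT CGA ATA TCC GCC TAC GCC CAG ATA CCT TGA GCG TTA AAA TGT AGT CCA TGG — no ATG→stop ORF.
Longest ORF is 12 nt in frame 2 (positions 26–37).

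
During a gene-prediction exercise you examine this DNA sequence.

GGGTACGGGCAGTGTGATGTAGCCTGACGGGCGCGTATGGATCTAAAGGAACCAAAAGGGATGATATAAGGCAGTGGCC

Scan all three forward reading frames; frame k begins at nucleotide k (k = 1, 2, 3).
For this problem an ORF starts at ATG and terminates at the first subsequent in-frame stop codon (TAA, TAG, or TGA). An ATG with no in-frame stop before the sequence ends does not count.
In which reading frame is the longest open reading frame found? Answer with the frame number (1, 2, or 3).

1

Frame 1: GGG TAC GGG CAG TGT GAT GTA GCC TGA CGG GCG CGT ATG GAT CTA AAG GAA CCA AAA GGG ATG ATA TAA GGC AGT GGC — ATG at 37, stop TAA at 67 → 33 nt; ATG at 61, stop TAA at 67 → 9 nt.
Frame 2: GGT ACG GGC AGT GTG ATG TAG CCT GAC GGG CGC GTA TGG ATC TAA AGG AAC CAA AAG GGA TGA TAT AAG GCA GTG GCC — ATG at 17, stop TAG at 20 → 6 nt.
Frame 3: GTA CGG GCA GTG TGA TGT AGC CTG ACG GGC GCG TAT GGA TCT AAA GGA ACC AAA AGG GAT GAT ATA AGG CAG TGG — no ATG→stop ORF.
Longest ORF is 33 nt in frame 1 (positions 37–69).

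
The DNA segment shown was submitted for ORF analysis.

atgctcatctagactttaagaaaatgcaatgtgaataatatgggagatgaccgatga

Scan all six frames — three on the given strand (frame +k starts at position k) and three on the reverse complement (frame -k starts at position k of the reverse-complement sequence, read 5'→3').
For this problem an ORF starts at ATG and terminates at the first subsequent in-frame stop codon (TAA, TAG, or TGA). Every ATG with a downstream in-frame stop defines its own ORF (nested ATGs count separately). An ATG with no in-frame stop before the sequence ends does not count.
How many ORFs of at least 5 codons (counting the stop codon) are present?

Reverse complement (5'→3'): TCATCGGTCATCTCCCATATTATTCACATTGCATTTTCTTAAAGTCTAGATGAGCAT
Frame +1: ATG CTC ATC TAG ACT TTA AGA AAA TGC AAT GTG AAT AAT ATG GGA GAT GAC CGA TGA — ATG at 1, stop TAG at 10 → 12 nt; ATG at 40, stop TGA at 55 → 18 nt.
Frame +2: TGC TCA TCT AGA CTT TAA GAA AAT GCA ATG TGA ATA ATA TGG GAG ATG ACC GAT — ATG at 29, stop TGA at 32 → 6 nt.
Frame +3: GCT CAT CTA GAC TTT AAG AAA ATG CAA TGT GAA TAA TAT GGG AGA TGA CCG ATG — ATG at 24, stop TAA at 36 → 15 nt.
Frame -1: TCA TCG GTC ATC TCC CAT ATT ATT CAC ATT GCA TTT TCT TAA AGT CTA GAT GAG CAT — no ATG→stop ORF.
Frame -2: CAT CGG TCA TCT CCC ATA TTA TTC ACA TTG CAT TTT CTT AAA GTC TAG ATG AGC — no ATG→stop ORF.
Frame -3: ATC GGT CAT CTC CCA TAT TAT TCA CAT TGC ATT TTC TTA AAG TCT AGA TGA GCA — no ATG→stop ORF.
ORFs ≥ 5 codons: frame +1 40–57 (6 codons), frame +3 24–38 (5 codons). Count = 2.

2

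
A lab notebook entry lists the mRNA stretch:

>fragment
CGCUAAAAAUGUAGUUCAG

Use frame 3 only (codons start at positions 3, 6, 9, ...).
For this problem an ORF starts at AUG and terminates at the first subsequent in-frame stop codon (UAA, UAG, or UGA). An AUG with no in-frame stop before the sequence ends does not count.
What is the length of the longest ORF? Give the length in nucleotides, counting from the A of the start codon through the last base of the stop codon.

Frame 3: CUA AAA AUG UAG UUC — AUG at 9, stop UAG at 12 → 6 nt.
Longest: frame 3, positions 9–14, 6 nt = 2 codons = 1 aa. → 6 nucleotides.

6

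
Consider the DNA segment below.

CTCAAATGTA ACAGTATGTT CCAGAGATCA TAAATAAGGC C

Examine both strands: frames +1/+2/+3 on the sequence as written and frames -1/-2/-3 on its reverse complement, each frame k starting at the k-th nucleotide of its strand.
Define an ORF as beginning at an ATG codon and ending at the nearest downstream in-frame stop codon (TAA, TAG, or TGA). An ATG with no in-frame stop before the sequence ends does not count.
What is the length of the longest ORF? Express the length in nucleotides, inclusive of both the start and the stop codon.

Reverse complement (5'→3'): GGCCTTATTTATGATCTCTGGAACATACTGTTACATTTGAG
Frame +1: CTC AAA TGT AAC AGT ATG TTC CAG AGA TCA TAA ATA AGG — ATG at 16, stop TAA at 31 → 18 nt.
Frame +2: TCA AAT GTA ACA GTA TGT TCC AGA GAT CAT AAA TAA GGC — no ATG→stop ORF.
Frame +3: CAA ATG TAA CAG TAT GTT CCA GAG ATC ATA AAT AAG GCC — ATG at 6, stop TAA at 9 → 6 nt.
Frame -1: GGC CTT ATT TAT GAT CTC TGG AAC ATA CTG TTA CAT TTG — no ATG→stop ORF.
Frame -2: GCC TTA TTT ATG ATC TCT GGA ACA TAC TGT TAC ATT TGA — ATG at 11, stop TGA at 38 → 30 nt.
Frame -3: CCT TAT TTA TGA TCT CTG GAA CAT ACT GTT ACA TTT GAG — no ATG→stop ORF.
Longest: frame -2, positions 11–40, 30 nt = 10 codons = 9 aa. → 30 nucleotides.

30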